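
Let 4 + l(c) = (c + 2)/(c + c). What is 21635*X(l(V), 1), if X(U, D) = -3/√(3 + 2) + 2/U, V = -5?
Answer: -432700/37 - 12981*√5 ≈ -40721.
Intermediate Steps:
l(c) = -4 + (2 + c)/(2*c) (l(c) = -4 + (c + 2)/(c + c) = -4 + (2 + c)/((2*c)) = -4 + (2 + c)*(1/(2*c)) = -4 + (2 + c)/(2*c))
X(U, D) = 2/U - 3*√5/5 (X(U, D) = -3*√5/5 + 2/U = 2/U - 3*√5/5)
21635*X(l(V), 1) = 21635*(2/(-7/2 + 1/(-5)) - 3*√5/5) = 21635*(2/(-7/2 - ⅕) - 3*√5/5) = 21635*(2/(-37/10) - 3*√5/5) = 21635*(2*(-10/37) - 3*√5/5) = 21635*(-20/37 - 3*√5/5) = -432700/37 - 12981*√5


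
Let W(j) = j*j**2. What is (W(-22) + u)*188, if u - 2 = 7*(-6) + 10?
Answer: -2007464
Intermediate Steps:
W(j) = j**3
u = -30 (u = 2 + (7*(-6) + 10) = 2 + (-42 + 10) = 2 - 32 = -30)
(W(-22) + u)*188 = ((-22)**3 - 30)*188 = (-10648 - 30)*188 = -10678*188 = -2007464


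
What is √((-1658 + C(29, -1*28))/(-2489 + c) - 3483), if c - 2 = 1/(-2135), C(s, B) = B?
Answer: 11*I*√202848157411302/2654873 ≈ 59.011*I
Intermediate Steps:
c = 4269/2135 (c = 2 + 1/(-2135) = 2 - 1/2135 = 4269/2135 ≈ 1.9995)
√((-1658 + C(29, -1*28))/(-2489 + c) - 3483) = √((-1658 - 1*28)/(-2489 + 4269/2135) - 3483) = √((-1658 - 28)/(-5309746/2135) - 3483) = √(-1686*(-2135/5309746) - 3483) = √(1799805/2654873 - 3483) = √(-9245122854/2654873) = 11*I*√202848157411302/2654873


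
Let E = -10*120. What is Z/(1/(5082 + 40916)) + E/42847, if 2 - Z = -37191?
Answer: 73302802447858/42847 ≈ 1.7108e+9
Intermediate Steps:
E = -1200
Z = 37193 (Z = 2 - 1*(-37191) = 2 + 37191 = 37193)
Z/(1/(5082 + 40916)) + E/42847 = 37193/(1/(5082 + 40916)) - 1200/42847 = 37193/(1/45998) - 1200*1/42847 = 37193/(1/45998) - 1200/42847 = 37193*45998 - 1200/42847 = 1710803614 - 1200/42847 = 73302802447858/42847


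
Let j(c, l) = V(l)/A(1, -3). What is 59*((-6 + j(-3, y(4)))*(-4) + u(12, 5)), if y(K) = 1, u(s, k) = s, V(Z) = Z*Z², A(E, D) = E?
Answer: 1888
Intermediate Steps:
V(Z) = Z³
j(c, l) = l³ (j(c, l) = l³/1 = l³*1 = l³)
59*((-6 + j(-3, y(4)))*(-4) + u(12, 5)) = 59*((-6 + 1³)*(-4) + 12) = 59*((-6 + 1)*(-4) + 12) = 59*(-5*(-4) + 12) = 59*(20 + 12) = 59*32 = 1888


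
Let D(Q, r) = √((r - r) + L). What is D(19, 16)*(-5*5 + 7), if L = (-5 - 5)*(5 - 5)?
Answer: 0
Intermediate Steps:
L = 0 (L = -10*0 = 0)
D(Q, r) = 0 (D(Q, r) = √((r - r) + 0) = √(0 + 0) = √0 = 0)
D(19, 16)*(-5*5 + 7) = 0*(-5*5 + 7) = 0*(-25 + 7) = 0*(-18) = 0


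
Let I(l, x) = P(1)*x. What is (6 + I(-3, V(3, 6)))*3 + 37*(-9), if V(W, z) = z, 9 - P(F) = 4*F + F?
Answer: -243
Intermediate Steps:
P(F) = 9 - 5*F (P(F) = 9 - (4*F + F) = 9 - 5*F)
I(l, x) = 4*x (I(l, x) = (9 - 5*1)*x = (9 - 5)*x = 4*x)
(6 + I(-3, V(3, 6)))*3 + 37*(-9) = (6 + 4*6)*3 + 37*(-9) = (6 + 24)*3 - 333 = 30*3 - 333 = 90 - 333 = -243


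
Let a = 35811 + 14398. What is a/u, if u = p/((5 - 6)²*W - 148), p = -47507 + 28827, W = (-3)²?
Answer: 6979051/18680 ≈ 373.61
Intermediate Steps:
W = 9
p = -18680
u = 18680/139 (u = -18680/((5 - 6)²*9 - 148) = -18680/((-1)²*9 - 148) = -18680/(1*9 - 148) = -18680/(9 - 148) = -18680/(-139) = -18680*(-1/139) = 18680/139 ≈ 134.39)
a = 50209
a/u = 50209/(18680/139) = 50209*(139/18680) = 6979051/18680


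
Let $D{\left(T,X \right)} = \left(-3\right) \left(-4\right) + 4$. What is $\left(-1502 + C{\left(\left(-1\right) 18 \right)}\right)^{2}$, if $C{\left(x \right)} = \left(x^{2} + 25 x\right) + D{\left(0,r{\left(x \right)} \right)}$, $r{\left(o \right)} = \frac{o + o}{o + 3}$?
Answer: $2598544$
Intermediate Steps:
$r{\left(o \right)} = \frac{2 o}{3 + o}$
$D{\left(T,X \right)} = 16$ ($D{\left(T,X \right)} = 12 + 4 = 16$)
$C{\left(x \right)} = 16 + x^{2} + 25 x$ ($C{\left(x \right)} = \left(x^{2} + 25 x\right) + 16 = 16 + x^{2} + 25 x$)
$\left(-1502 + C{\left(\left(-1\right) 18 \right)}\right)^{2} = \left(-1502 + \left(16 + \left(\left(-1\right) 18\right)^{2} + 25 \left(\left(-1\right) 18\right)\right)\right)^{2} = \left(-1502 + \left(16 + \left(-18\right)^{2} + 25 \left(-18\right)\right)\right)^{2} = \left(-1502 + \left(16 + 324 - 450\right)\right)^{2} = \left(-1502 - 110\right)^{2} = \left(-1612\right)^{2} = 2598544$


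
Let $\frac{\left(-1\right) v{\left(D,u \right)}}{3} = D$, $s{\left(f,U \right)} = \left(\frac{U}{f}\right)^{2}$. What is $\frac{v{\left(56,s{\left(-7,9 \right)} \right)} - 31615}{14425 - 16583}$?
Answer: $\frac{31783}{2158} \approx 14.728$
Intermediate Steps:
$s{\left(f,U \right)} = \frac{U^{2}}{f^{2}}$
$v{\left(D,u \right)} = - 3 D$
$\frac{v{\left(56,s{\left(-7,9 \right)} \right)} - 31615}{14425 - 16583} = \frac{\left(-3\right) 56 - 31615}{14425 - 16583} = \frac{-168 - 31615}{-2158} = \left(-31783\right) \left(- \frac{1}{2158}\right) = \frac{31783}{2158}$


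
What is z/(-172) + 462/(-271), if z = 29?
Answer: -87323/46612 ≈ -1.8734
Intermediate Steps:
z/(-172) + 462/(-271) = 29/(-172) + 462/(-271) = 29*(-1/172) + 462*(-1/271) = -29/172 - 462/271 = -87323/46612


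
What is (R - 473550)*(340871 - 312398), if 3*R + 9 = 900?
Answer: -13474932669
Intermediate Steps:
R = 297 (R = -3 + (⅓)*900 = -3 + 300 = 297)
(R - 473550)*(340871 - 312398) = (297 - 473550)*(340871 - 312398) = -473253*28473 = -13474932669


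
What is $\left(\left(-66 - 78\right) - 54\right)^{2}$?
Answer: $39204$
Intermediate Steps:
$\left(\left(-66 - 78\right) - 54\right)^{2} = \left(-144 - 54\right)^{2} = \left(-198\right)^{2} = 39204$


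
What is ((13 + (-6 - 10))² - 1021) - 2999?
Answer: -4011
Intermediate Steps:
((13 + (-6 - 10))² - 1021) - 2999 = ((13 - 16)² - 1021) - 2999 = ((-3)² - 1021) - 2999 = (9 - 1021) - 2999 = -1012 - 2999 = -4011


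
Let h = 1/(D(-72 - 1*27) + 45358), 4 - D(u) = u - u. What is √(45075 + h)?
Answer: √92751325353662/45362 ≈ 212.31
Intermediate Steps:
D(u) = 4 (D(u) = 4 - (u - u) = 4 - 1*0 = 4 + 0 = 4)
h = 1/45362 (h = 1/(4 + 45358) = 1/45362 ≈ 2.2045e-5)
√(45075 + h) = √(45075 + 1/45362) = √(2044692151/45362) = √92751325353662/45362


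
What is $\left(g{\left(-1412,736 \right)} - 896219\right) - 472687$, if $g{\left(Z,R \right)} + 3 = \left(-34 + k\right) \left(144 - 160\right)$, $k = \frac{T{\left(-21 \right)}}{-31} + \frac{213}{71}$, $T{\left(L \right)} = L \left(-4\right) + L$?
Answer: $- \frac{42419795}{31} \approx -1.3684 \cdot 10^{6}$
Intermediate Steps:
$T{\left(L \right)} = - 3 L$ ($T{\left(L \right)} = - 4 L + L = - 3 L$)
$k = \frac{30}{31}$ ($k = \frac{\left(-3\right) \left(-21\right)}{-31} + \frac{213}{71} = 63 \left(- \frac{1}{31}\right) + 213 \cdot \frac{1}{71} = - \frac{63}{31} + 3 = \frac{30}{31} \approx 0.96774$)
$g{\left(Z,R \right)} = \frac{16291}{31}$ ($g{\left(Z,R \right)} = -3 + \left(-34 + \frac{30}{31}\right) \left(144 - 160\right) = -3 - - \frac{16384}{31} = -3 + \frac{16384}{31} = \frac{16291}{31}$)
$\left(g{\left(-1412,736 \right)} - 896219\right) - 472687 = \left(\frac{16291}{31} - 896219\right) - 472687 = - \frac{27766498}{31} - 472687 = - \frac{42419795}{31}$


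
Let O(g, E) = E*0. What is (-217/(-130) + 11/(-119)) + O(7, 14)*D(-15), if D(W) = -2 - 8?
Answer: 24393/15470 ≈ 1.5768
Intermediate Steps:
D(W) = -10
O(g, E) = 0
(-217/(-130) + 11/(-119)) + O(7, 14)*D(-15) = (-217/(-130) + 11/(-119)) + 0*(-10) = (-217*(-1/130) + 11*(-1/119)) + 0 = (217/130 - 11/119) + 0 = 24393/15470 + 0 = 24393/15470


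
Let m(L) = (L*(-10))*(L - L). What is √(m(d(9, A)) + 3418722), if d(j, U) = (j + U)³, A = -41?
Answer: 3*√379858 ≈ 1849.0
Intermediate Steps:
d(j, U) = (U + j)³
m(L) = 0 (m(L) = -10*L*0 = 0)
√(m(d(9, A)) + 3418722) = √(0 + 3418722) = √3418722 = 3*√379858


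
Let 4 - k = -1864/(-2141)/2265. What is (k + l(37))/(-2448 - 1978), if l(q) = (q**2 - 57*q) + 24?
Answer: 1726374872/10731644745 ≈ 0.16087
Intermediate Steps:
l(q) = 24 + q**2 - 57*q
k = 19395596/4849365 (k = 4 - (-1864/(-2141))/2265 = 4 - (-1864*(-1/2141))/2265 = 4 - 1864/(2141*2265) = 4 - 1*1864/4849365 = 4 - 1864/4849365 = 19395596/4849365 ≈ 3.9996)
(k + l(37))/(-2448 - 1978) = (19395596/4849365 + (24 + 37**2 - 57*37))/(-2448 - 1978) = (19395596/4849365 + (24 + 1369 - 2109))/(-4426) = (19395596/4849365 - 716)*(-1/4426) = -3452749744/4849365*(-1/4426) = 1726374872/10731644745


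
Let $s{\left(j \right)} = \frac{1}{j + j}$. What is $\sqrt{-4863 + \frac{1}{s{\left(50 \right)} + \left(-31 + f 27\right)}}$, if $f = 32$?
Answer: $\frac{i \sqrt{33744623920563}}{83301} \approx 69.735 i$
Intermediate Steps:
$s{\left(j \right)} = \frac{1}{2 j}$
$\sqrt{-4863 + \frac{1}{s{\left(50 \right)} + \left(-31 + f 27\right)}} = \sqrt{-4863 + \frac{1}{\frac{1}{2 \cdot 50} + \left(-31 + 32 \cdot 27\right)}} = \sqrt{-4863 + \frac{1}{\frac{1}{2} \cdot \frac{1}{50} + \left(-31 + 864\right)}} = \sqrt{-4863 + \frac{1}{\frac{1}{100} + 833}} = \sqrt{-4863 + \frac{1}{\frac{83301}{100}}} = \sqrt{-4863 + \frac{100}{83301}} = \sqrt{- \frac{405092663}{83301}} = \frac{i \sqrt{33744623920563}}{83301}$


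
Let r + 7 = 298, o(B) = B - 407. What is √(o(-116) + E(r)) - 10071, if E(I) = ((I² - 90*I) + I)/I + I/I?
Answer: -10071 + 8*I*√5 ≈ -10071.0 + 17.889*I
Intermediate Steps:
o(B) = -407 + B
r = 291 (r = -7 + 298 = 291)
E(I) = 1 + (I² - 89*I)/I (E(I) = (I² - 89*I)/I + 1 = 1 + (I² - 89*I)/I)
√(o(-116) + E(r)) - 10071 = √((-407 - 116) + (-88 + 291)) - 10071 = √(-523 + 203) - 10071 = √(-320) - 10071 = 8*I*√5 - 10071 = -10071 + 8*I*√5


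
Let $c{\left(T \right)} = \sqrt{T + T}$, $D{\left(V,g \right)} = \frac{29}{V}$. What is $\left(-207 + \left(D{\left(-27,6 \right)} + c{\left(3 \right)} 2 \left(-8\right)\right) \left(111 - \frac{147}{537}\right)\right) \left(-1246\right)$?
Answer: $\frac{1962712906}{4833} + \frac{395131520 \sqrt{6}}{179} \approx 5.8132 \cdot 10^{6}$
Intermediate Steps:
$c{\left(T \right)} = \sqrt{2} \sqrt{T}$ ($c{\left(T \right)} = \sqrt{2 T} = \sqrt{2} \sqrt{T}$)
$\left(-207 + \left(D{\left(-27,6 \right)} + c{\left(3 \right)} 2 \left(-8\right)\right) \left(111 - \frac{147}{537}\right)\right) \left(-1246\right) = \left(-207 + \left(\frac{29}{-27} + \sqrt{2} \sqrt{3} \cdot 2 \left(-8\right)\right) \left(111 - \frac{147}{537}\right)\right) \left(-1246\right) = \left(-207 + \left(29 \left(- \frac{1}{27}\right) + \sqrt{6} \cdot 2 \left(-8\right)\right) \left(111 - \frac{49}{179}\right)\right) \left(-1246\right) = \left(-207 + \left(- \frac{29}{27} + 2 \sqrt{6} \left(-8\right)\right) \left(111 - \frac{49}{179}\right)\right) \left(-1246\right) = \left(-207 + \left(- \frac{29}{27} - 16 \sqrt{6}\right) \frac{19820}{179}\right) \left(-1246\right) = \left(-207 - \left(\frac{574780}{4833} + \frac{317120 \sqrt{6}}{179}\right)\right) \left(-1246\right) = \left(- \frac{1575211}{4833} - \frac{317120 \sqrt{6}}{179}\right) \left(-1246\right) = \frac{1962712906}{4833} + \frac{395131520 \sqrt{6}}{179}$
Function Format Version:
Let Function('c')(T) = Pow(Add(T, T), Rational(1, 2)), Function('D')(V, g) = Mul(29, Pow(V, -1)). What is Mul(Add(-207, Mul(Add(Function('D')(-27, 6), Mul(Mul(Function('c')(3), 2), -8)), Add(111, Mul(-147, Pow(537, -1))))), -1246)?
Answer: Add(Rational(1962712906, 4833), Mul(Rational(395131520, 179), Pow(6, Rational(1, 2)))) ≈ 5.8132e+6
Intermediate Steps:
Function('c')(T) = Mul(Pow(2, Rational(1, 2)), Pow(T, Rational(1, 2))) (Function('c')(T) = Pow(Mul(2, T), Rational(1, 2)) = Mul(Pow(2, Rational(1, 2)), Pow(T, Rational(1, 2))))
Mul(Add(-207, Mul(Add(Function('D')(-27, 6), Mul(Mul(Function('c')(3), 2), -8)), Add(111, Mul(-147, Pow(537, -1))))), -1246) = Mul(Add(-207, Mul(Add(Mul(29, Pow(-27, -1)), Mul(Mul(Mul(Pow(2, Rational(1, 2)), Pow(3, Rational(1, 2))), 2), -8)), Add(111, Mul(-147, Pow(537, -1))))), -1246) = Mul(Add(-207, Mul(Add(Mul(29, Rational(-1, 27)), Mul(Mul(Pow(6, Rational(1, 2)), 2), -8)), Add(111, Mul(-147, Rational(1, 537))))), -1246) = Mul(Add(-207, Mul(Add(Rational(-29, 27), Mul(Mul(2, Pow(6, Rational(1, 2))), -8)), Add(111, Rational(-49, 179)))), -1246) = Mul(Add(-207, Mul(Add(Rational(-29, 27), Mul(-16, Pow(6, Rational(1, 2)))), Rational(19820, 179))), -1246) = Mul(Add(-207, Add(Rational(-574780, 4833), Mul(Rational(-317120, 179), Pow(6, Rational(1, 2))))), -1246) = Mul(Add(Rational(-1575211, 4833), Mul(Rational(-317120, 179), Pow(6, Rational(1, 2)))), -1246) = Add(Rational(1962712906, 4833), Mul(Rational(395131520, 179), Pow(6, Rational(1, 2))))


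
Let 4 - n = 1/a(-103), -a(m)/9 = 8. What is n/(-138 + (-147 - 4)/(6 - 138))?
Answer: -3179/108390 ≈ -0.029329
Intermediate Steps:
a(m) = -72 (a(m) = -9*8 = -72)
n = 289/72 (n = 4 - 1/(-72) = 4 - 1*(-1/72) = 4 + 1/72 = 289/72 ≈ 4.0139)
n/(-138 + (-147 - 4)/(6 - 138)) = 289/(72*(-138 + (-147 - 4)/(6 - 138))) = 289/(72*(-138 - 151/(-132))) = 289/(72*(-138 - 151*(-1/132))) = 289/(72*(-138 + 151/132)) = 289/(72*(-18065/132)) = (289/72)*(-132/18065) = -3179/108390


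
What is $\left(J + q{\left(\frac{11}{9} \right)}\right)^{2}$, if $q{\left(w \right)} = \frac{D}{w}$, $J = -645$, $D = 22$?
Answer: $393129$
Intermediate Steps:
$q{\left(w \right)} = \frac{22}{w}$
$\left(J + q{\left(\frac{11}{9} \right)}\right)^{2} = \left(-645 + \frac{22}{11 \cdot \frac{1}{9}}\right)^{2} = \left(-645 + \frac{22}{\frac{11}{9}}\right)^{2} = \left(-645 + 22 \cdot \frac{9}{11}\right)^{2} = \left(-645 + 18\right)^{2} = \left(-627\right)^{2} = 393129$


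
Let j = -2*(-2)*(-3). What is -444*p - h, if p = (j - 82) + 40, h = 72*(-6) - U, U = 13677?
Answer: 38085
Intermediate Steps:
j = -12 (j = 4*(-3) = -12)
h = -14109 (h = 72*(-6) - 1*13677 = -432 - 13677 = -14109)
p = -54 (p = (-12 - 82) + 40 = -94 + 40 = -54)
-444*p - h = -444*(-54) - 1*(-14109) = 23976 + 14109 = 38085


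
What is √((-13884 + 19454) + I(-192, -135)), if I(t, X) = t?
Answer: √5378 ≈ 73.335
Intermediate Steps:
√((-13884 + 19454) + I(-192, -135)) = √((-13884 + 19454) - 192) = √(5570 - 192) = √5378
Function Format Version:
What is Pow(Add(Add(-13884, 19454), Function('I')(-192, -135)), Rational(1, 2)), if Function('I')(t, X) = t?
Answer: Pow(5378, Rational(1, 2)) ≈ 73.335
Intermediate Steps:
Pow(Add(Add(-13884, 19454), Function('I')(-192, -135)), Rational(1, 2)) = Pow(Add(Add(-13884, 19454), -192), Rational(1, 2)) = Pow(Add(5570, -192), Rational(1, 2)) = Pow(5378, Rational(1, 2))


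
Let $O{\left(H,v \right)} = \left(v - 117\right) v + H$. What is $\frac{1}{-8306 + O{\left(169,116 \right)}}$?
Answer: $- \frac{1}{8253} \approx -0.00012117$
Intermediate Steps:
$O{\left(H,v \right)} = H + v \left(-117 + v\right)$ ($O{\left(H,v \right)} = \left(-117 + v\right) v + H = v \left(-117 + v\right) + H = H + v \left(-117 + v\right)$)
$\frac{1}{-8306 + O{\left(169,116 \right)}} = \frac{1}{-8306 + \left(169 + 116^{2} - 13572\right)} = \frac{1}{-8306 + \left(169 + 13456 - 13572\right)} = \frac{1}{-8306 + 53} = \frac{1}{-8253} = - \frac{1}{8253}$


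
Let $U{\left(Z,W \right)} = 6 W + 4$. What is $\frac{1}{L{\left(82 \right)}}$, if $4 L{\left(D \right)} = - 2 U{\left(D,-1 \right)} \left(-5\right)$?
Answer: $- \frac{1}{5} \approx -0.2$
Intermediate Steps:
$U{\left(Z,W \right)} = 4 + 6 W$
$L{\left(D \right)} = -5$ ($L{\left(D \right)} = \frac{- 2 \left(4 + 6 \left(-1\right)\right) \left(-5\right)}{4} = \frac{- 2 \left(4 - 6\right) \left(-5\right)}{4} = \frac{\left(-2\right) \left(-2\right) \left(-5\right)}{4} = \frac{4 \left(-5\right)}{4} = \frac{1}{4} \left(-20\right) = -5$)
$\frac{1}{L{\left(82 \right)}} = \frac{1}{-5} = - \frac{1}{5}$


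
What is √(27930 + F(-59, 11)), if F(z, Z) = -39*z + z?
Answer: 2*√7543 ≈ 173.70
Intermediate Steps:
F(z, Z) = -38*z
√(27930 + F(-59, 11)) = √(27930 - 38*(-59)) = √(27930 + 2242) = √30172 = 2*√7543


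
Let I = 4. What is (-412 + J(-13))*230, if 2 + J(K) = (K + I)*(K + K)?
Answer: -41400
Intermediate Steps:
J(K) = -2 + 2*K*(4 + K) (J(K) = -2 + (K + 4)*(K + K) = -2 + (4 + K)*(2*K) = -2 + 2*K*(4 + K))
(-412 + J(-13))*230 = (-412 + (-2 + 2*(-13)**2 + 8*(-13)))*230 = (-412 + (-2 + 2*169 - 104))*230 = (-412 + (-2 + 338 - 104))*230 = (-412 + 232)*230 = -180*230 = -41400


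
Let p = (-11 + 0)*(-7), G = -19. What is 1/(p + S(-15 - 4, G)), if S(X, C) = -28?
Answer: 1/49 ≈ 0.020408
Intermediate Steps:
p = 77 (p = -11*(-7) = 77)
1/(p + S(-15 - 4, G)) = 1/(77 - 28) = 1/49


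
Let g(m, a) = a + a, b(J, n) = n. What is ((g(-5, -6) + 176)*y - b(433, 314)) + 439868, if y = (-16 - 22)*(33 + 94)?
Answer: -351910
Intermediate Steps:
g(m, a) = 2*a
y = -4826 (y = -38*127 = -4826)
((g(-5, -6) + 176)*y - b(433, 314)) + 439868 = ((2*(-6) + 176)*(-4826) - 1*314) + 439868 = ((-12 + 176)*(-4826) - 314) + 439868 = (164*(-4826) - 314) + 439868 = (-791464 - 314) + 439868 = -791778 + 439868 = -351910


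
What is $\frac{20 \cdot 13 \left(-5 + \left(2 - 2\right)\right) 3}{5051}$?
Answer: $- \frac{3900}{5051} \approx -0.77212$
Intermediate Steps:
$\frac{20 \cdot 13 \left(-5 + \left(2 - 2\right)\right) 3}{5051} = 260 \left(-5 + 0\right) 3 \cdot \frac{1}{5051} = 260 \left(\left(-5\right) 3\right) \frac{1}{5051} = 260 \left(-15\right) \frac{1}{5051} = \left(-3900\right) \frac{1}{5051} = - \frac{3900}{5051}$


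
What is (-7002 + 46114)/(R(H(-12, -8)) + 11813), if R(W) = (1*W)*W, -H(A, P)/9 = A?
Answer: 39112/23477 ≈ 1.6660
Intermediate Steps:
H(A, P) = -9*A
R(W) = W**2 (R(W) = W*W = W**2)
(-7002 + 46114)/(R(H(-12, -8)) + 11813) = (-7002 + 46114)/((-9*(-12))**2 + 11813) = 39112/(108**2 + 11813) = 39112/(11664 + 11813) = 39112/23477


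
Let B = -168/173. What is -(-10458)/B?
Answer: -43077/4 ≈ -10769.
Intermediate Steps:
B = -168/173 (B = -168*1/173 = -168/173 ≈ -0.97110)
-(-10458)/B = -(-10458)/(-168/173) = -(-10458)*(-173)/168 = -249*173/4 = -43077/4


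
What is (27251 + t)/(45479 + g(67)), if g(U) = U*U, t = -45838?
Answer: -18587/49968 ≈ -0.37198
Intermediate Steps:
g(U) = U²
(27251 + t)/(45479 + g(67)) = (27251 - 45838)/(45479 + 67²) = -18587/(45479 + 4489) = -18587/49968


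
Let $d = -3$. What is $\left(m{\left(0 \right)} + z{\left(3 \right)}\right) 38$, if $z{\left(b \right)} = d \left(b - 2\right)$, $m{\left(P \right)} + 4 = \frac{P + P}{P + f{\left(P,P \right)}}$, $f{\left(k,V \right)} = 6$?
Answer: $-266$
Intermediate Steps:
$m{\left(P \right)} = -4 + \frac{2 P}{6 + P}$ ($m{\left(P \right)} = -4 + \frac{P + P}{P + 6} = -4 + \frac{2 P}{6 + P}$)
$z{\left(b \right)} = 6 - 3 b$ ($z{\left(b \right)} = - 3 \left(b - 2\right) = - 3 \left(-2 + b\right) = 6 - 3 b$)
$\left(m{\left(0 \right)} + z{\left(3 \right)}\right) 38 = \left(\frac{2 \left(-12 - 0\right)}{6 + 0} + \left(6 - 9\right)\right) 38 = \left(\frac{2 \left(-12 + 0\right)}{6} + \left(6 - 9\right)\right) 38 = \left(2 \cdot \frac{1}{6} \left(-12\right) - 3\right) 38 = \left(-4 - 3\right) 38 = \left(-7\right) 38 = -266$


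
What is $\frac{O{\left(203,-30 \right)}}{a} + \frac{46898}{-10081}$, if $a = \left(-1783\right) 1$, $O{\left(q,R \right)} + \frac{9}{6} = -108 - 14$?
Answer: $- \frac{164748261}{35948846} \approx -4.5829$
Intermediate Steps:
$O{\left(q,R \right)} = - \frac{247}{2}$ ($O{\left(q,R \right)} = - \frac{3}{2} - 122 = - \frac{247}{2}$)
$a = -1783$
$\frac{O{\left(203,-30 \right)}}{a} + \frac{46898}{-10081} = - \frac{247}{2 \left(-1783\right)} + \frac{46898}{-10081} = \left(- \frac{247}{2}\right) \left(- \frac{1}{1783}\right) + 46898 \left(- \frac{1}{10081}\right) = \frac{247}{3566} - \frac{46898}{10081} = - \frac{164748261}{35948846}$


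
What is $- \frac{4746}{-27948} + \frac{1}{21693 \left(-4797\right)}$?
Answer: $\frac{82312500253}{484717633218} \approx 0.16982$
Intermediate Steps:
$- \frac{4746}{-27948} + \frac{1}{21693 \left(-4797\right)} = \left(-4746\right) \left(- \frac{1}{27948}\right) + \frac{1}{21693} \left(- \frac{1}{4797}\right) = \frac{791}{4658} - \frac{1}{104061321} = \frac{82312500253}{484717633218}$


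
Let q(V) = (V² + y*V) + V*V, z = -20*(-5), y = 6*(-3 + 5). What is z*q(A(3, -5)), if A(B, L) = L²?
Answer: 155000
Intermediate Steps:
y = 12 (y = 6*2 = 12)
z = 100
q(V) = 2*V² + 12*V (q(V) = (V² + 12*V) + V*V = (V² + 12*V) + V² = 2*V² + 12*V)
z*q(A(3, -5)) = 100*(2*(-5)²*(6 + (-5)²)) = 100*(2*25*(6 + 25)) = 100*(2*25*31) = 100*1550 = 155000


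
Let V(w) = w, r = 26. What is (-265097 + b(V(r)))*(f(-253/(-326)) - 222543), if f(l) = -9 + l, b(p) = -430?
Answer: 118186717671/2 ≈ 5.9093e+10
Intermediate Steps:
(-265097 + b(V(r)))*(f(-253/(-326)) - 222543) = (-265097 - 430)*((-9 - 253/(-326)) - 222543) = -265527*((-9 - 253*(-1/326)) - 222543) = -265527*((-9 + 253/326) - 222543) = -265527*(-2681/326 - 222543) = -265527*(-72551699/326) = 118186717671/2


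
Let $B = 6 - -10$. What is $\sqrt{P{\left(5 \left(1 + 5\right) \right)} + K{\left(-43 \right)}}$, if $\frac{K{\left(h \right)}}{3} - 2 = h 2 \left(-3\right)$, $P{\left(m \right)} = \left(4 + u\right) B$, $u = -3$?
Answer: $2 \sqrt{199} \approx 28.213$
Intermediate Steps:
$B = 16$ ($B = 6 + 10 = 16$)
$P{\left(m \right)} = 16$ ($P{\left(m \right)} = \left(4 - 3\right) 16 = 1 \cdot 16 = 16$)
$K{\left(h \right)} = 6 - 18 h$ ($K{\left(h \right)} = 6 + 3 h 2 \left(-3\right) = 6 + 3 \cdot 2 h \left(-3\right) = 6 + 3 \left(- 6 h\right) = 6 - 18 h$)
$\sqrt{P{\left(5 \left(1 + 5\right) \right)} + K{\left(-43 \right)}} = \sqrt{16 + \left(6 - -774\right)} = \sqrt{16 + \left(6 + 774\right)} = \sqrt{16 + 780} = \sqrt{796} = 2 \sqrt{199}$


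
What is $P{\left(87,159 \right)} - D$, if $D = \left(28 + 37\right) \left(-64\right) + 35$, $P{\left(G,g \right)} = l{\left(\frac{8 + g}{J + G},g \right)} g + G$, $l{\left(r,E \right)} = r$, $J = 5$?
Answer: $\frac{414057}{92} \approx 4500.6$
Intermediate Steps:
$P{\left(G,g \right)} = G + \frac{g \left(8 + g\right)}{5 + G}$ ($P{\left(G,g \right)} = \frac{8 + g}{5 + G} g + G = \frac{g \left(8 + g\right)}{5 + G} + G = G + \frac{g \left(8 + g\right)}{5 + G}$)
$D = -4125$ ($D = 65 \left(-64\right) + 35 = -4160 + 35 = -4125$)
$P{\left(87,159 \right)} - D = \frac{87 \left(5 + 87\right) + 159 \left(8 + 159\right)}{5 + 87} - -4125 = \frac{87 \cdot 92 + 159 \cdot 167}{92} + 4125 = \frac{8004 + 26553}{92} + 4125 = \frac{1}{92} \cdot 34557 + 4125 = \frac{34557}{92} + 4125 = \frac{414057}{92}$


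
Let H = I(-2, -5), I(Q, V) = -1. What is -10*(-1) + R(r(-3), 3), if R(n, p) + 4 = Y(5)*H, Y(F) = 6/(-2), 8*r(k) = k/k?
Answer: 9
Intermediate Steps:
r(k) = 1/8 (r(k) = (k/k)/8 = (1/8)*1 = 1/8)
H = -1
Y(F) = -3 (Y(F) = 6*(-1/2) = -3)
R(n, p) = -1 (R(n, p) = -4 - 3*(-1) = -4 + 3 = -1)
-10*(-1) + R(r(-3), 3) = -10*(-1) - 1 = 10 - 1 = 9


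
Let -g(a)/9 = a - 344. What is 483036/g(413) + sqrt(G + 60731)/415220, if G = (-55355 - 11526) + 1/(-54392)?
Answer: -161012/207 + I*sqrt(4548677871998)/11292323120 ≈ -777.84 + 0.00018887*I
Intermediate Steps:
g(a) = 3096 - 9*a (g(a) = -9*(a - 344) = -9*(-344 + a) = 3096 - 9*a)
G = -3637791353/54392 (G = -66881 - 1/54392 = -3637791353/54392 ≈ -66881.)
483036/g(413) + sqrt(G + 60731)/415220 = 483036/(3096 - 9*413) + sqrt(-3637791353/54392 + 60731)/415220 = 483036/(3096 - 3717) + sqrt(-334510801/54392)*(1/415220) = 483036/(-621) + (I*sqrt(4548677871998)/27196)*(1/415220) = 483036*(-1/621) + I*sqrt(4548677871998)/11292323120 = -161012/207 + I*sqrt(4548677871998)/11292323120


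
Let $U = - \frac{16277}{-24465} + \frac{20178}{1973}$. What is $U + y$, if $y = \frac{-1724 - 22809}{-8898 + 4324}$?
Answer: $\frac{3589063031219}{220784441430} \approx 16.256$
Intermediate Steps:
$U = \frac{525769291}{48269445}$ ($U = \left(-16277\right) \left(- \frac{1}{24465}\right) + 20178 \cdot \frac{1}{1973} = \frac{16277}{24465} + \frac{20178}{1973} = \frac{525769291}{48269445} \approx 10.892$)
$y = \frac{24533}{4574}$ ($y = - \frac{24533}{-4574} = \left(-24533\right) \left(- \frac{1}{4574}\right) = \frac{24533}{4574} \approx 5.3636$)
$U + y = \frac{525769291}{48269445} + \frac{24533}{4574} = \frac{3589063031219}{220784441430}$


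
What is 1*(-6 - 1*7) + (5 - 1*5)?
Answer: -13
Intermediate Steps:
1*(-6 - 1*7) + (5 - 1*5) = 1*(-6 - 7) + (5 - 5) = 1*(-13) + 0 = -13 + 0 = -13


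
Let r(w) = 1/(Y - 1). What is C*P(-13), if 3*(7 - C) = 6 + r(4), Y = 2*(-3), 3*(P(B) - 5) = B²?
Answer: 19504/63 ≈ 309.59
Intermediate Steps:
P(B) = 5 + B²/3
Y = -6
r(w) = -⅐ (r(w) = 1/(-6 - 1) = 1/(-7) = -⅐)
C = 106/21 (C = 7 - (6 - ⅐)/3 = 7 - ⅓*41/7 = 7 - 41/21 = 106/21 ≈ 5.0476)
C*P(-13) = 106*(5 + (⅓)*(-13)²)/21 = 106*(5 + (⅓)*169)/21 = 106*(5 + 169/3)/21 = (106/21)*(184/3) = 19504/63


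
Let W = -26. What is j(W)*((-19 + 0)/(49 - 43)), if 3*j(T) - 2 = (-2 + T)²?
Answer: -2489/3 ≈ -829.67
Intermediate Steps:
j(T) = ⅔ + (-2 + T)²/3
j(W)*((-19 + 0)/(49 - 43)) = (⅔ + (-2 - 26)²/3)*((-19 + 0)/(49 - 43)) = (⅔ + (⅓)*(-28)²)*(-19/6) = (⅔ + (⅓)*784)*(-19*⅙) = (⅔ + 784/3)*(-19/6) = 262*(-19/6) = -2489/3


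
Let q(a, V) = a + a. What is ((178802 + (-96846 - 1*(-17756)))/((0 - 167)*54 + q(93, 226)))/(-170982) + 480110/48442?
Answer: 2832129664849/285753496518 ≈ 9.9111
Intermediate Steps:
q(a, V) = 2*a
((178802 + (-96846 - 1*(-17756)))/((0 - 167)*54 + q(93, 226)))/(-170982) + 480110/48442 = ((178802 + (-96846 - 1*(-17756)))/((0 - 167)*54 + 2*93))/(-170982) + 480110/48442 = ((178802 + (-96846 + 17756))/(-167*54 + 186))*(-1/170982) + 480110*(1/48442) = ((178802 - 79090)/(-9018 + 186))*(-1/170982) + 240055/24221 = (99712/(-8832))*(-1/170982) + 240055/24221 = (99712*(-1/8832))*(-1/170982) + 240055/24221 = -779/69*(-1/170982) + 240055/24221 = 779/11797758 + 240055/24221 = 2832129664849/285753496518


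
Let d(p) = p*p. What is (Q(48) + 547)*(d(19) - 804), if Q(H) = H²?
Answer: -1262993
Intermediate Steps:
d(p) = p²
(Q(48) + 547)*(d(19) - 804) = (48² + 547)*(19² - 804) = (2304 + 547)*(361 - 804) = 2851*(-443) = -1262993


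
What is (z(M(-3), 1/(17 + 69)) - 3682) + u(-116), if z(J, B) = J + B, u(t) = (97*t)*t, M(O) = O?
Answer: 111933043/86 ≈ 1.3015e+6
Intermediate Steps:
u(t) = 97*t²
z(J, B) = B + J
(z(M(-3), 1/(17 + 69)) - 3682) + u(-116) = ((1/(17 + 69) - 3) - 3682) + 97*(-116)² = ((1/86 - 3) - 3682) + 97*13456 = ((1/86 - 3) - 3682) + 1305232 = (-257/86 - 3682) + 1305232 = -316909/86 + 1305232 = 111933043/86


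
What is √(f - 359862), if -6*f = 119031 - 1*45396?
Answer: I*√1488538/2 ≈ 610.03*I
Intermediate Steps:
f = -24545/2 (f = -(119031 - 1*45396)/6 = -(119031 - 45396)/6 = -⅙*73635 = -24545/2 ≈ -12273.)
√(f - 359862) = √(-24545/2 - 359862) = √(-744269/2) = I*√1488538/2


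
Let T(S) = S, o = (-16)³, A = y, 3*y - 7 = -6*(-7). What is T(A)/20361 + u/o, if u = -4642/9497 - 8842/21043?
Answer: 72735428281/71023446090432 ≈ 0.0010241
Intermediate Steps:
y = 49/3 (y = 7/3 + (-6*(-7))/3 = 7/3 + (⅓)*42 = 7/3 + 14 = 49/3 ≈ 16.333)
A = 49/3 ≈ 16.333
u = -181654080/199845371 (u = -4642*1/9497 - 8842*1/21043 = -4642/9497 - 8842/21043 = -181654080/199845371 ≈ -0.90897)
o = -4096
T(A)/20361 + u/o = (49/3)/20361 - 181654080/199845371/(-4096) = (49/3)*(1/20361) - 181654080/199845371*(-1/4096) = 49/61083 + 2838345/12790103744 = 72735428281/71023446090432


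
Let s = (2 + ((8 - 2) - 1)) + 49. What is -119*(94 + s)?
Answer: -17850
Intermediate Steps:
s = 56 (s = (2 + (6 - 1)) + 49 = (2 + 5) + 49 = 7 + 49 = 56)
-119*(94 + s) = -119*(94 + 56) = -119*150 = -17850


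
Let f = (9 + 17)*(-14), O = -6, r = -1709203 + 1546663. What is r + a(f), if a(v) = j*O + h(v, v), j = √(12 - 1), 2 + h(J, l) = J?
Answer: -162906 - 6*√11 ≈ -1.6293e+5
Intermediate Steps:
r = -162540
h(J, l) = -2 + J
j = √11 ≈ 3.3166
f = -364 (f = 26*(-14) = -364)
a(v) = -2 + v - 6*√11 (a(v) = √11*(-6) + (-2 + v) = -6*√11 + (-2 + v) = -2 + v - 6*√11)
r + a(f) = -162540 + (-2 - 364 - 6*√11) = -162540 + (-366 - 6*√11) = -162906 - 6*√11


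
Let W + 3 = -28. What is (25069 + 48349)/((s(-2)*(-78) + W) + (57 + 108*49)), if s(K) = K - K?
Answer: 36709/2659 ≈ 13.806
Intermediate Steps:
W = -31 (W = -3 - 28 = -31)
s(K) = 0
(25069 + 48349)/((s(-2)*(-78) + W) + (57 + 108*49)) = (25069 + 48349)/((0*(-78) - 31) + (57 + 108*49)) = 73418/((0 - 31) + (57 + 5292)) = 73418/(-31 + 5349) = 73418/5318 = 73418*(1/5318) = 36709/2659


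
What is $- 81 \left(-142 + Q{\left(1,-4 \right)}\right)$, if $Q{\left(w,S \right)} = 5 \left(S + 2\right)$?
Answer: $12312$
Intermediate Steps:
$Q{\left(w,S \right)} = 10 + 5 S$ ($Q{\left(w,S \right)} = 5 \left(2 + S\right) = 10 + 5 S$)
$- 81 \left(-142 + Q{\left(1,-4 \right)}\right) = - 81 \left(-142 + \left(10 + 5 \left(-4\right)\right)\right) = - 81 \left(-142 + \left(10 - 20\right)\right) = - 81 \left(-142 - 10\right) = \left(-81\right) \left(-152\right) = 12312$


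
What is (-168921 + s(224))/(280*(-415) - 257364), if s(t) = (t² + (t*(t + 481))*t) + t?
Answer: -35255559/373564 ≈ -94.376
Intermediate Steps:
s(t) = t + t² + t²*(481 + t) (s(t) = (t² + (t*(481 + t))*t) + t = (t² + t²*(481 + t)) + t = t + t² + t²*(481 + t))
(-168921 + s(224))/(280*(-415) - 257364) = (-168921 + 224*(1 + 224² + 482*224))/(280*(-415) - 257364) = (-168921 + 224*(1 + 50176 + 107968))/(-116200 - 257364) = (-168921 + 224*158145)/(-373564) = (-168921 + 35424480)*(-1/373564) = 35255559*(-1/373564) = -35255559/373564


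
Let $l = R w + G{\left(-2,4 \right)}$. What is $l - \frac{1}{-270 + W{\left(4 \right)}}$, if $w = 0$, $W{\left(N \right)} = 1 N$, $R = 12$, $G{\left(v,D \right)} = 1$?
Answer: $\frac{267}{266} \approx 1.0038$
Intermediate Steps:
$W{\left(N \right)} = N$
$l = 1$ ($l = 12 \cdot 0 + 1 = 0 + 1 = 1$)
$l - \frac{1}{-270 + W{\left(4 \right)}} = 1 - \frac{1}{-270 + 4} = 1 - \frac{1}{-266} = 1 - - \frac{1}{266} = 1 + \frac{1}{266} = \frac{267}{266}$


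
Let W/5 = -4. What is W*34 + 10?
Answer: -670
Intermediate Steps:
W = -20 (W = 5*(-4) = -20)
W*34 + 10 = -20*34 + 10 = -680 + 10 = -670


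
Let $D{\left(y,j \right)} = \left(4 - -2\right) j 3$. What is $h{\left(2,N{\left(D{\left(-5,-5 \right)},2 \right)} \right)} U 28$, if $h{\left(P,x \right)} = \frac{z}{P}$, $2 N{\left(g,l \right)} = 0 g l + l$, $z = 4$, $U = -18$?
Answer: $-1008$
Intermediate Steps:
$D{\left(y,j \right)} = 18 j$ ($D{\left(y,j \right)} = \left(4 + 2\right) j 3 = 6 j 3 = 18 j$)
$N{\left(g,l \right)} = \frac{l}{2}$ ($N{\left(g,l \right)} = \frac{0 g l + l}{2} = \frac{0 l + l}{2} = \frac{0 + l}{2} = \frac{l}{2}$)
$h{\left(P,x \right)} = \frac{4}{P}$
$h{\left(2,N{\left(D{\left(-5,-5 \right)},2 \right)} \right)} U 28 = \frac{4}{2} \left(-18\right) 28 = 4 \cdot \frac{1}{2} \left(-18\right) 28 = 2 \left(-18\right) 28 = \left(-36\right) 28 = -1008$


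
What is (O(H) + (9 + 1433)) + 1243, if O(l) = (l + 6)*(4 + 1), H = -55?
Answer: 2440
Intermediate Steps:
O(l) = 30 + 5*l (O(l) = (6 + l)*5 = 30 + 5*l)
(O(H) + (9 + 1433)) + 1243 = ((30 + 5*(-55)) + (9 + 1433)) + 1243 = ((30 - 275) + 1442) + 1243 = (-245 + 1442) + 1243 = 1197 + 1243 = 2440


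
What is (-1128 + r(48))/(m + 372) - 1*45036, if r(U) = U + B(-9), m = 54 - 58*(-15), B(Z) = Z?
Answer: -6485305/144 ≈ -45037.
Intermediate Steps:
m = 924 (m = 54 + 870 = 924)
r(U) = -9 + U (r(U) = U - 9 = -9 + U)
(-1128 + r(48))/(m + 372) - 1*45036 = (-1128 + (-9 + 48))/(924 + 372) - 1*45036 = (-1128 + 39)/1296 - 45036 = -1089*1/1296 - 45036 = -121/144 - 45036 = -6485305/144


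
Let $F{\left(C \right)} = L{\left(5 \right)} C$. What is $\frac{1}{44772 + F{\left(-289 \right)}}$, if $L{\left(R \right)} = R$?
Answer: $\frac{1}{43327} \approx 2.308 \cdot 10^{-5}$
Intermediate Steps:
$F{\left(C \right)} = 5 C$
$\frac{1}{44772 + F{\left(-289 \right)}} = \frac{1}{44772 + 5 \left(-289\right)} = \frac{1}{44772 - 1445} = \frac{1}{43327}$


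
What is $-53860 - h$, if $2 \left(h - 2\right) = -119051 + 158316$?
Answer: $- \frac{146989}{2} \approx -73495.0$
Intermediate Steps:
$h = \frac{39269}{2}$ ($h = 2 + \frac{-119051 + 158316}{2} = 2 + \frac{1}{2} \cdot 39265 = 2 + \frac{39265}{2} = \frac{39269}{2} \approx 19635.0$)
$-53860 - h = -53860 - \frac{39269}{2} = - \frac{146989}{2}$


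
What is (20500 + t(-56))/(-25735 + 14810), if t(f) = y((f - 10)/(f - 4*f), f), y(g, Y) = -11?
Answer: -20489/10925 ≈ -1.8754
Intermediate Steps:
t(f) = -11
(20500 + t(-56))/(-25735 + 14810) = (20500 - 11)/(-25735 + 14810) = 20489/(-10925) = 20489*(-1/10925) = -20489/10925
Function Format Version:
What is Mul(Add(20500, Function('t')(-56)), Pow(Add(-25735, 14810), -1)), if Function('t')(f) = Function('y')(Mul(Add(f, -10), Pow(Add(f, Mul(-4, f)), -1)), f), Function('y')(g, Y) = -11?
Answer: Rational(-20489, 10925) ≈ -1.8754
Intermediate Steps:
Function('t')(f) = -11
Mul(Add(20500, Function('t')(-56)), Pow(Add(-25735, 14810), -1)) = Mul(Add(20500, -11), Pow(Add(-25735, 14810), -1)) = Mul(20489, Pow(-10925, -1)) = Mul(20489, Rational(-1, 10925)) = Rational(-20489, 10925)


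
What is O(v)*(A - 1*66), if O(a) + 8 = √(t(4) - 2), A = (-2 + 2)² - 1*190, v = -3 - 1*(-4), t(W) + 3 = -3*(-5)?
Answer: 2048 - 256*√10 ≈ 1238.5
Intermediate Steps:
t(W) = 12 (t(W) = -3 - 3*(-5) = -3 + 15 = 12)
v = 1 (v = -3 + 4 = 1)
A = -190 (A = 0² - 190 = 0 - 190 = -190)
O(a) = -8 + √10 (O(a) = -8 + √(12 - 2) = -8 + √10)
O(v)*(A - 1*66) = (-8 + √10)*(-190 - 1*66) = (-8 + √10)*(-190 - 66) = (-8 + √10)*(-256) = 2048 - 256*√10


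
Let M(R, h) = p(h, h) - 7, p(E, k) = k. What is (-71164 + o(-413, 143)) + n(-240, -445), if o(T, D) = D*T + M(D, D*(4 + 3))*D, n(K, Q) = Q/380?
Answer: 905755/76 ≈ 11918.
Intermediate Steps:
M(R, h) = -7 + h (M(R, h) = h - 7 = -7 + h)
n(K, Q) = Q/380 (n(K, Q) = Q*(1/380) = Q/380)
o(T, D) = D*T + D*(-7 + 7*D) (o(T, D) = D*T + (-7 + D*(4 + 3))*D = D*T + (-7 + D*7)*D = D*T + (-7 + 7*D)*D = D*T + D*(-7 + 7*D))
(-71164 + o(-413, 143)) + n(-240, -445) = (-71164 + 143*(-7 - 413 + 7*143)) + (1/380)*(-445) = (-71164 + 143*(-7 - 413 + 1001)) - 89/76 = (-71164 + 143*581) - 89/76 = (-71164 + 83083) - 89/76 = 11919 - 89/76 = 905755/76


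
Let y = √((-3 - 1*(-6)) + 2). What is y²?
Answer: 5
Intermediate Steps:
y = √5 (y = √((-3 + 6) + 2) = √(3 + 2) = √5 ≈ 2.2361)
y² = (√5)² = 5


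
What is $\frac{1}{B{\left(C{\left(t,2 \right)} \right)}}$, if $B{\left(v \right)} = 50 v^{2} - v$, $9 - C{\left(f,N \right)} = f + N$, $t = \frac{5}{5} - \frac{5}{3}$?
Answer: $\frac{9}{26381} \approx 0.00034115$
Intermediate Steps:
$t = - \frac{2}{3}$ ($t = 5 \cdot \frac{1}{5} - \frac{5}{3} = 1 - \frac{5}{3} = - \frac{2}{3} \approx -0.66667$)
$C{\left(f,N \right)} = 9 - N - f$ ($C{\left(f,N \right)} = 9 - \left(f + N\right) = 9 - \left(N + f\right) = 9 - N - f$)
$B{\left(v \right)} = - v + 50 v^{2}$
$\frac{1}{B{\left(C{\left(t,2 \right)} \right)}} = \frac{1}{\left(9 - 2 - - \frac{2}{3}\right) \left(-1 + 50 \left(9 - 2 - - \frac{2}{3}\right)\right)} = \frac{1}{\left(9 - 2 + \frac{2}{3}\right) \left(-1 + 50 \left(9 - 2 + \frac{2}{3}\right)\right)} = \frac{1}{\frac{23}{3} \left(-1 + 50 \cdot \frac{23}{3}\right)} = \frac{1}{\frac{23}{3} \left(-1 + \frac{1150}{3}\right)} = \frac{1}{\frac{23}{3} \cdot \frac{1147}{3}} = \frac{1}{\frac{26381}{9}} = \frac{9}{26381}$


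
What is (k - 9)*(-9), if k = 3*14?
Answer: -297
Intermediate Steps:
k = 42
(k - 9)*(-9) = (42 - 9)*(-9) = 33*(-9) = -297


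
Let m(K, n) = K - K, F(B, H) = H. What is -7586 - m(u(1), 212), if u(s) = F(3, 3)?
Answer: -7586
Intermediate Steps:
u(s) = 3
m(K, n) = 0
-7586 - m(u(1), 212) = -7586 - 1*0 = -7586 + 0 = -7586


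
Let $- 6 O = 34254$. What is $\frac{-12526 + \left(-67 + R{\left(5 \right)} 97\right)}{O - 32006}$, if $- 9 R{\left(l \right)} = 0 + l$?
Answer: $\frac{113822}{339435} \approx 0.33533$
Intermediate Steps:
$O = -5709$ ($O = \left(- \frac{1}{6}\right) 34254 = -5709$)
$R{\left(l \right)} = - \frac{l}{9}$ ($R{\left(l \right)} = - \frac{0 + l}{9} = - \frac{l}{9}$)
$\frac{-12526 + \left(-67 + R{\left(5 \right)} 97\right)}{O - 32006} = \frac{-12526 - \left(67 - \left(- \frac{1}{9}\right) 5 \cdot 97\right)}{-5709 - 32006} = \frac{-12526 - \frac{1088}{9}}{-37715} = \left(-12526 - \frac{1088}{9}\right) \left(- \frac{1}{37715}\right) = \left(- \frac{113822}{9}\right) \left(- \frac{1}{37715}\right) = \frac{113822}{339435}$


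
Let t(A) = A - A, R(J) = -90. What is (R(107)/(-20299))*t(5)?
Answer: 0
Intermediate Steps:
t(A) = 0
(R(107)/(-20299))*t(5) = -90/(-20299)*0 = -90*(-1/20299)*0 = (90/20299)*0 = 0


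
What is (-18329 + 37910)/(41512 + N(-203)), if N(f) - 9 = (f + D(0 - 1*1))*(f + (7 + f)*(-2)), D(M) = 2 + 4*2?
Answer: 19581/5044 ≈ 3.8820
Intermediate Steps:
D(M) = 10 (D(M) = 2 + 8 = 10)
N(f) = 9 + (-14 - f)*(10 + f) (N(f) = 9 + (f + 10)*(f + (7 + f)*(-2)) = 9 + (10 + f)*(f + (-14 - 2*f)) = 9 + (10 + f)*(-14 - f) = 9 + (-14 - f)*(10 + f))
(-18329 + 37910)/(41512 + N(-203)) = (-18329 + 37910)/(41512 + (-131 - 1*(-203)² - 24*(-203))) = 19581/(41512 + (-131 - 1*41209 + 4872)) = 19581/(41512 + (-131 - 41209 + 4872)) = 19581/(41512 - 36468) = 19581/5044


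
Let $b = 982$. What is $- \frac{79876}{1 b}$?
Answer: $- \frac{39938}{491} \approx -81.34$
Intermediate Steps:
$- \frac{79876}{1 b} = - \frac{79876}{1 \cdot 982} = - \frac{79876}{982} = \left(-1\right) \frac{39938}{491} = - \frac{39938}{491}$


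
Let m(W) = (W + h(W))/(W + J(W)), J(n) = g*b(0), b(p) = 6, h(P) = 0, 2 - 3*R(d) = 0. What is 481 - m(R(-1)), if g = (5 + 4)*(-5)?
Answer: 194325/404 ≈ 481.00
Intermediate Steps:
R(d) = 2/3 (R(d) = 2/3 - 1/3*0 = 2/3 + 0 = 2/3)
g = -45 (g = 9*(-5) = -45)
J(n) = -270 (J(n) = -45*6 = -270)
m(W) = W/(-270 + W) (m(W) = (W + 0)/(W - 270) = W/(-270 + W))
481 - m(R(-1)) = 481 - 2/(3*(-270 + 2/3)) = 481 - 2/(3*(-808/3)) = 481 - 2*(-3)/(3*808) = 481 - 1*(-1/404) = 481 + 1/404 = 194325/404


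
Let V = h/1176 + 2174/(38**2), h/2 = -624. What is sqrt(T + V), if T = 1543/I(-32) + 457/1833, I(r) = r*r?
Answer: sqrt(133919418759711)/7801248 ≈ 1.4834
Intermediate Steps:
h = -1248 (h = 2*(-624) = -1248)
I(r) = r**2
V = 15719/35378 (V = -1248/1176 + 2174/(38**2) = -1248*1/1176 + 2174/1444 = -52/49 + 2174*(1/1444) = -52/49 + 1087/722 = 15719/35378 ≈ 0.44432)
T = 3296287/1876992 (T = 1543/((-32)**2) + 457/1833 = 1543/1024 + 457*(1/1833) = 1543*(1/1024) + 457/1833 = 1543/1024 + 457/1833 = 3296287/1876992 ≈ 1.7562)
sqrt(T + V) = sqrt(3296287/1876992 + 15719/35378) = sqrt(73060239367/33202111488) = sqrt(133919418759711)/7801248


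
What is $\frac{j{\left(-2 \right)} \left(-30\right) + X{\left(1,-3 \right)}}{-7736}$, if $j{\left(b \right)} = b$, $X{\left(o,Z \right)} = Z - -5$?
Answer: $- \frac{31}{3868} \approx -0.0080145$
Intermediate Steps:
$X{\left(o,Z \right)} = 5 + Z$ ($X{\left(o,Z \right)} = Z + 5 = 5 + Z$)
$\frac{j{\left(-2 \right)} \left(-30\right) + X{\left(1,-3 \right)}}{-7736} = \frac{\left(-2\right) \left(-30\right) + \left(5 - 3\right)}{-7736} = \left(60 + 2\right) \left(- \frac{1}{7736}\right) = 62 \left(- \frac{1}{7736}\right) = - \frac{31}{3868}$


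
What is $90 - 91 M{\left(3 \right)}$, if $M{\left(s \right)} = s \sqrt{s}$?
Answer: $90 - 273 \sqrt{3} \approx -382.85$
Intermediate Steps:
$M{\left(s \right)} = s^{\frac{3}{2}}$
$90 - 91 M{\left(3 \right)} = 90 - 91 \cdot 3^{\frac{3}{2}} = 90 - 91 \cdot 3 \sqrt{3} = 90 - 273 \sqrt{3}$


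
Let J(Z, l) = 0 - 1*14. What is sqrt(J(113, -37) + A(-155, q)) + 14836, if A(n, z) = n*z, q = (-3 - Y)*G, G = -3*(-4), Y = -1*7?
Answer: 14836 + I*sqrt(7454) ≈ 14836.0 + 86.337*I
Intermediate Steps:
Y = -7
G = 12
J(Z, l) = -14 (J(Z, l) = 0 - 14 = -14)
q = 48 (q = (-3 - 1*(-7))*12 = (-3 + 7)*12 = 4*12 = 48)
sqrt(J(113, -37) + A(-155, q)) + 14836 = sqrt(-14 - 155*48) + 14836 = sqrt(-14 - 7440) + 14836 = sqrt(-7454) + 14836 = I*sqrt(7454) + 14836 = 14836 + I*sqrt(7454)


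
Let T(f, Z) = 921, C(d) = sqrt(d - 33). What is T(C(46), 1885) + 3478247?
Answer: 3479168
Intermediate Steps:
C(d) = sqrt(-33 + d)
T(C(46), 1885) + 3478247 = 921 + 3478247 = 3479168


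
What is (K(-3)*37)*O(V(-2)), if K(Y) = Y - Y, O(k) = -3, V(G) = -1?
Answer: 0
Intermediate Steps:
K(Y) = 0
(K(-3)*37)*O(V(-2)) = (0*37)*(-3) = 0*(-3) = 0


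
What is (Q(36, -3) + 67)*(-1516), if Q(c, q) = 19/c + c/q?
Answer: -757621/9 ≈ -84180.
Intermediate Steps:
(Q(36, -3) + 67)*(-1516) = ((19/36 + 36/(-3)) + 67)*(-1516) = ((19*(1/36) + 36*(-⅓)) + 67)*(-1516) = ((19/36 - 12) + 67)*(-1516) = (-413/36 + 67)*(-1516) = (1999/36)*(-1516) = -757621/9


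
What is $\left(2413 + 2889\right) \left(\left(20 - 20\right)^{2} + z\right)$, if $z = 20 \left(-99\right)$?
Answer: $-10497960$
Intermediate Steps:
$z = -1980$
$\left(2413 + 2889\right) \left(\left(20 - 20\right)^{2} + z\right) = \left(2413 + 2889\right) \left(\left(20 - 20\right)^{2} - 1980\right) = 5302 \left(0^{2} - 1980\right) = 5302 \left(0 - 1980\right) = 5302 \left(-1980\right) = -10497960$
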